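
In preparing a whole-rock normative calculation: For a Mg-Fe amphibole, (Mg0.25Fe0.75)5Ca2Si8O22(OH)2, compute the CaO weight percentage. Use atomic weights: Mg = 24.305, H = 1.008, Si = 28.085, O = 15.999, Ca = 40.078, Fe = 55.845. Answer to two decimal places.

M((Mg0.25Fe0.75)5Ca2Si8O22(OH)2) = 930.628 g/mol; M(CaO) = 56.077 g/mol.
Moles CaO per formula unit = 2 Ca ÷ 1 = 2.0000.
CaO fraction = (2.0000 × 56.077) / 930.628 = 112.154/930.628 = 0.1205.

12.05 wt%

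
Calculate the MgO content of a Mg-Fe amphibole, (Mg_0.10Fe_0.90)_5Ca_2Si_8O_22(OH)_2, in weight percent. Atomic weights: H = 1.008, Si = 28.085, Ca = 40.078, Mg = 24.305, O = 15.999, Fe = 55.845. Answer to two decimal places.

2.11 wt%

Formula mass = 954.283 g/mol.
0.50 Mg → 0.5000 mol MgO per formula unit; M(MgO) = 40.304, so MgO mass = 20.152 g.
20.152/954.283 × 100 = 2.11 wt%.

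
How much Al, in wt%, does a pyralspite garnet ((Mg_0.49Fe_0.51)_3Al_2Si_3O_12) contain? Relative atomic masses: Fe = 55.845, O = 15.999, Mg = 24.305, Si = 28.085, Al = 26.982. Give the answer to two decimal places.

11.96 wt%

Formula mass = 1.47×24.305 + 1.53×55.845 + 2×26.982 + 3×28.085 + 12×15.999 = 451.378 g/mol, of which 53.964 g is Al.
So Al makes up 53.964/451.378 = 0.1196 of the mass, i.e. 11.96%.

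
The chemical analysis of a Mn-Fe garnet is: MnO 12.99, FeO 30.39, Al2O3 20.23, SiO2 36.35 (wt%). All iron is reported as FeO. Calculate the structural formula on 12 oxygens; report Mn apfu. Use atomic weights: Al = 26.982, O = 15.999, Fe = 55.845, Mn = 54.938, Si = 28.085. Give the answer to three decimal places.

0.911 Mn apfu

MnO (M=70.937): mol = 0.18312; Mn = 0.18312, O = 0.18312.
FeO (M=71.844): mol = 0.42300; Fe = 0.42300, O = 0.42300.
Al2O3 (M=101.961): mol = 0.19841; Al = 0.39682, O = 0.59523.
SiO2 (M=60.083): mol = 0.60500; Si = 0.60500, O = 1.21000.
ΣO = 2.41135; factor = 12/ΣO = 4.97647.
Mn apfu = 0.18312 × 4.97647 = 0.911.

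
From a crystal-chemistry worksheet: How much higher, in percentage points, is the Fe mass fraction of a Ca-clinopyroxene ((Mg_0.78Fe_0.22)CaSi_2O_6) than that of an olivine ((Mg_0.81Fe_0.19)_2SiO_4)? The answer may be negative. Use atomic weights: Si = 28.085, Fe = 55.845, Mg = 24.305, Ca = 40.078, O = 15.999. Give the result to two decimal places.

First mineral: 12.286 g Fe in 223.486 g formula = 5.50 wt% Fe.
Second mineral: 21.221 g Fe in 152.676 g formula = 13.90 wt% Fe.
5.50% − 13.90% gives a difference of -8.40 percentage points.

-8.40 percentage points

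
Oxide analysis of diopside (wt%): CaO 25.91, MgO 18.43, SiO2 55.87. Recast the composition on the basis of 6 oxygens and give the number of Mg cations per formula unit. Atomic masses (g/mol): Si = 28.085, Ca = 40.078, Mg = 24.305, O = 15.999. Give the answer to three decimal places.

CaO (M=56.077): mol = 0.46204; Ca = 0.46204, O = 0.46204.
MgO (M=40.304): mol = 0.45727; Mg = 0.45727, O = 0.45727.
SiO2 (M=60.083): mol = 0.92988; Si = 0.92988, O = 1.85976.
ΣO = 2.77907; factor = 6/ΣO = 2.15900.
Mg apfu = 0.45727 × 2.15900 = 0.987.

0.987 Mg apfu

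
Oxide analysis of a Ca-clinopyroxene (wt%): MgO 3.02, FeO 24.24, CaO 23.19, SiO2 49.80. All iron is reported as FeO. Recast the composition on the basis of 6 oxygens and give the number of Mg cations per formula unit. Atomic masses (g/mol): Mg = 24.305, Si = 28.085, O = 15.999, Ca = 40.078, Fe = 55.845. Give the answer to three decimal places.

MgO (M=40.304): mol = 0.07493; Mg = 0.07493, O = 0.07493.
FeO (M=71.844): mol = 0.33740; Fe = 0.33740, O = 0.33740.
CaO (M=56.077): mol = 0.41354; Ca = 0.41354, O = 0.41354.
SiO2 (M=60.083): mol = 0.82885; Si = 0.82885, O = 1.65770.
ΣO = 2.48357; factor = 6/ΣO = 2.41588.
Mg apfu = 0.07493 × 2.41588 = 0.181.

0.181 Mg apfu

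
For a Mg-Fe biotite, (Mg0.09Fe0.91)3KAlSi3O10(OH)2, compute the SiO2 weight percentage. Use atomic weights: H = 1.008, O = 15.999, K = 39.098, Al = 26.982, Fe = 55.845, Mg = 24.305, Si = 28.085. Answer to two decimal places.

Molar mass of (Mg0.09Fe0.91)3KAlSi3O10(OH)2 = 0.27*24.305 + 2.73*55.845 + 1*39.098 + 1*26.982 + 3*28.085 + 12*15.999 + 2*1.008 = 503.358 g/mol.
Each formula unit contains 3 Si, equivalent to 3/1 = 3.0000 mol SiO2.
M(SiO2) = 1×28.085 + 2×15.999 = 60.083 g/mol.
Mass of SiO2 per formula unit = 3.0000 × 60.083 = 180.249 g.
SiO2 wt% = 180.249 / 503.358 × 100 = 35.81%.

35.81 wt%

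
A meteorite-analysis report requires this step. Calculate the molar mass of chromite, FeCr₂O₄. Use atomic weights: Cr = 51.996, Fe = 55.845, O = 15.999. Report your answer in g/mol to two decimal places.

M = 1·55.845 + 2·51.996 + 4·15.999

223.83 g/mol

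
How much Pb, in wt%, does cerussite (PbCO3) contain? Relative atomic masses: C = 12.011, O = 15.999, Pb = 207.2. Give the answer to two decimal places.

M(PbCO3) = 267.208 g/mol.
Pb contributes 1 × 207.2 = 207.200 g per mole.
207.200/267.208 = 0.7754 → 77.54%.

77.54 wt%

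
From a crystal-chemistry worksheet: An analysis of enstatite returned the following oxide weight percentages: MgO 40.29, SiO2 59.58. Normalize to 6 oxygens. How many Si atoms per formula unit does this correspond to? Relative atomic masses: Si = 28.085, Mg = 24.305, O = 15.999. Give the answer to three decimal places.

1.995 Si apfu

40.29 wt% MgO ÷ 40.304 g/mol = 0.99965 mol, giving 0.99965 Mg and 0.99965 O.
59.58 wt% SiO2 ÷ 60.083 g/mol = 0.99163 mol, giving 0.99163 Si and 1.98326 O.
Oxygen sums to 2.98291; scaling by 6/2.98291 = 2.01146 puts the formula on 6 O.
Si: 0.99163 × 2.01146 = 1.995 atoms per formula unit.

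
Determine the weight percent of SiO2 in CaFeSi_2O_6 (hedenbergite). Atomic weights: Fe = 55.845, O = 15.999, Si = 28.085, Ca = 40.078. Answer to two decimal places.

48.44 wt%

Formula mass = 248.087 g/mol.
2 Si → 2.0000 mol SiO2 per formula unit; M(SiO2) = 60.083, so SiO2 mass = 120.166 g.
120.166/248.087 × 100 = 48.44 wt%.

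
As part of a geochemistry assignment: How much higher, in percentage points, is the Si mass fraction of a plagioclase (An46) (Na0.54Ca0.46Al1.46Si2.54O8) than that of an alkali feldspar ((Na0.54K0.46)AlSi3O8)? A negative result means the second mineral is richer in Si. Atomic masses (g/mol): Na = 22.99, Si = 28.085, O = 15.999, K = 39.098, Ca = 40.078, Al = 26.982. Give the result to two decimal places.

-4.79 percentage points

First mineral: 71.336 g Si in 269.572 g formula = 26.46 wt% Si.
Second mineral: 84.255 g Si in 269.629 g formula = 31.25 wt% Si.
26.46% − 31.25% gives a difference of -4.79 percentage points.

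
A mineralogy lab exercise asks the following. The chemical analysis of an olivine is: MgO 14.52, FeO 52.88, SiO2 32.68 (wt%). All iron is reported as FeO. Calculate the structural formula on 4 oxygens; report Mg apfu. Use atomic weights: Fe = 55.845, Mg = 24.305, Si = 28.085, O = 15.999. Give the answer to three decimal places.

14.52 wt% MgO ÷ 40.304 g/mol = 0.36026 mol, giving 0.36026 Mg and 0.36026 O.
52.88 wt% FeO ÷ 71.844 g/mol = 0.73604 mol, giving 0.73604 Fe and 0.73604 O.
32.68 wt% SiO2 ÷ 60.083 g/mol = 0.54391 mol, giving 0.54391 Si and 1.08782 O.
Oxygen sums to 2.18412; scaling by 4/2.18412 = 1.83140 puts the formula on 4 O.
Mg: 0.36026 × 1.83140 = 0.660 atoms per formula unit.

0.660 Mg apfu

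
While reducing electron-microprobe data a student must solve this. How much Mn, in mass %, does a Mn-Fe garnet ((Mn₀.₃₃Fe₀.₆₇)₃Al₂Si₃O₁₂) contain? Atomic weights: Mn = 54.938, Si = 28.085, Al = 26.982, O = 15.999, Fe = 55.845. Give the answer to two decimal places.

10.95 mass %

Formula mass = 0.99·54.938 + 2.01·55.845 + 2·26.982 + 3·28.085 + 12·15.999 = 496.844 g/mol, of which 54.389 g is Mn.
So Mn makes up 54.389/496.844 = 0.1095 of the mass, i.e. 10.95%.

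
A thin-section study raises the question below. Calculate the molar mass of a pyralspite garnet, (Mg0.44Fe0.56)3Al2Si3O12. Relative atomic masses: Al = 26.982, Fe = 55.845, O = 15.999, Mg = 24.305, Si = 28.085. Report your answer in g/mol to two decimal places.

456.11 g/mol

The formula mass is the sum 1.32×24.305 + 1.68×55.845 + 2×26.982 + 3×28.085 + 12×15.999.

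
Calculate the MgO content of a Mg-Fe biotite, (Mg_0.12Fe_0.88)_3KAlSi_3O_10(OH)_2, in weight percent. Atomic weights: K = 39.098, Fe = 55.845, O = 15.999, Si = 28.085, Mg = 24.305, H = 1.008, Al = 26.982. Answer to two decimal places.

2.90 wt%

M((Mg_0.12Fe_0.88)_3KAlSi_3O_10(OH)_2) = 500.520 g/mol; M(MgO) = 40.304 g/mol.
Moles MgO per formula unit = 0.36 Mg ÷ 1 = 0.3600.
MgO fraction = (0.3600 × 40.304) / 500.520 = 14.509/500.520 = 0.0290.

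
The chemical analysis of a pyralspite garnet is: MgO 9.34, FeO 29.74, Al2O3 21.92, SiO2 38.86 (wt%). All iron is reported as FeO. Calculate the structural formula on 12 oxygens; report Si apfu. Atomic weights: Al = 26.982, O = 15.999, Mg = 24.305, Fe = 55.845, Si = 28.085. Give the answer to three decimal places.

MgO (M=40.304): mol = 0.23174; Mg = 0.23174, O = 0.23174.
FeO (M=71.844): mol = 0.41395; Fe = 0.41395, O = 0.41395.
Al2O3 (M=101.961): mol = 0.21498; Al = 0.42996, O = 0.64494.
SiO2 (M=60.083): mol = 0.64677; Si = 0.64677, O = 1.29354.
ΣO = 2.58417; factor = 12/ΣO = 4.64366.
Si apfu = 0.64677 × 4.64366 = 3.003.

3.003 Si apfu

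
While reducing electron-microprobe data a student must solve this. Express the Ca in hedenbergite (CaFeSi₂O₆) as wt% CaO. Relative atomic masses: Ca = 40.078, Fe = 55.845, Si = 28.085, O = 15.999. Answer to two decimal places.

22.60 wt%

Formula mass = 248.087 g/mol.
1 Ca → 1.0000 mol CaO per formula unit; M(CaO) = 56.077, so CaO mass = 56.077 g.
56.077/248.087 × 100 = 22.60 wt%.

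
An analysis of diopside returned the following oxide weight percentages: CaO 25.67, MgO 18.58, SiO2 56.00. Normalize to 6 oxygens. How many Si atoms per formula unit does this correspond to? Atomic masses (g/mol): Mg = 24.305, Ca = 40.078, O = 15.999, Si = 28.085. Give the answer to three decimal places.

2.010 Si apfu

CaO (M=56.077): mol = 0.45776; Ca = 0.45776, O = 0.45776.
MgO (M=40.304): mol = 0.46100; Mg = 0.46100, O = 0.46100.
SiO2 (M=60.083): mol = 0.93204; Si = 0.93204, O = 1.86408.
ΣO = 2.78284; factor = 6/ΣO = 2.15607.
Si apfu = 0.93204 × 2.15607 = 2.010.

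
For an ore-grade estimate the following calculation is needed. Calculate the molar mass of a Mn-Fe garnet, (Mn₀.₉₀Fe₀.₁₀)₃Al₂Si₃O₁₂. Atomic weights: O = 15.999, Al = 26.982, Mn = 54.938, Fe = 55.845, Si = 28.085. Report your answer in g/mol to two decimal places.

The formula mass is the sum 2.70×54.938 + 0.30×55.845 + 2×26.982 + 3×28.085 + 12×15.999.

495.29 g/mol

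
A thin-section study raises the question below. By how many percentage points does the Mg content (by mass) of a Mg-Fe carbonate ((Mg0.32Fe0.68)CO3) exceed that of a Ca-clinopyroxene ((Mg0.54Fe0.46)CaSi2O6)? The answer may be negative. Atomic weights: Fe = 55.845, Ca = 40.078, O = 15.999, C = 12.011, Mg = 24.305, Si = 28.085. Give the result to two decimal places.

1.67 percentage points

First mineral: 7.778 g Mg in 105.760 g formula = 7.35 wt% Mg.
Second mineral: 13.125 g Mg in 231.055 g formula = 5.68 wt% Mg.
7.35% − 5.68% gives a difference of 1.67 percentage points.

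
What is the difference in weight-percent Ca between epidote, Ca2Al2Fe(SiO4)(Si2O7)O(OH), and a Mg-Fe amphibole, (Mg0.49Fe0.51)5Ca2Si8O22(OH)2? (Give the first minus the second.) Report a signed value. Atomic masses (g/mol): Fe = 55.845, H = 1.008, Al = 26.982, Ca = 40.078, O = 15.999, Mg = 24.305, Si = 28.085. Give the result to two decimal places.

First mineral: 80.156 g Ca in 483.215 g formula = 16.59 wt% Ca.
Second mineral: 80.156 g Ca in 892.780 g formula = 8.98 wt% Ca.
16.59% − 8.98% gives a difference of 7.61 percentage points.

7.61 percentage points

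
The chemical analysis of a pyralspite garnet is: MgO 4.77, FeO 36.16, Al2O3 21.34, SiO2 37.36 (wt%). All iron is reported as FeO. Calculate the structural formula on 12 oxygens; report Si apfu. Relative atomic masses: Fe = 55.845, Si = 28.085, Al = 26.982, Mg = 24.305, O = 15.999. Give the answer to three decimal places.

2.993 Si apfu

MgO (M=40.304): mol = 0.11835; Mg = 0.11835, O = 0.11835.
FeO (M=71.844): mol = 0.50331; Fe = 0.50331, O = 0.50331.
Al2O3 (M=101.961): mol = 0.20930; Al = 0.41860, O = 0.62790.
SiO2 (M=60.083): mol = 0.62181; Si = 0.62181, O = 1.24362.
ΣO = 2.49318; factor = 12/ΣO = 4.81313.
Si apfu = 0.62181 × 4.81313 = 2.993.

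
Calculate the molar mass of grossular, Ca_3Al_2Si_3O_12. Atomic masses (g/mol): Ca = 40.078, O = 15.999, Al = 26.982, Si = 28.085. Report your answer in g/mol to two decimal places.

M = 3·40.078 + 2·26.982 + 3·28.085 + 12·15.999

450.44 g/mol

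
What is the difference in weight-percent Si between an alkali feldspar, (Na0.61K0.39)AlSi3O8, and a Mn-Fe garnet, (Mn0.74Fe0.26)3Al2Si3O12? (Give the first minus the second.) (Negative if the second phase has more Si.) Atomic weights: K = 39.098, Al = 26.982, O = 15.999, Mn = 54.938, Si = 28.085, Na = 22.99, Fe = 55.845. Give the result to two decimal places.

14.38 percentage points

Si in (Na0.61K0.39)AlSi3O8: molar mass 268.501 g/mol; 3×28.085 = 84.255 g → 31.38 wt%.
Si in (Mn0.74Fe0.26)3Al2Si3O12: molar mass 495.728 g/mol; 3×28.085 = 84.255 g → 17.00 wt%.
Difference = 31.38 − 17.00 = 14.38 percentage points.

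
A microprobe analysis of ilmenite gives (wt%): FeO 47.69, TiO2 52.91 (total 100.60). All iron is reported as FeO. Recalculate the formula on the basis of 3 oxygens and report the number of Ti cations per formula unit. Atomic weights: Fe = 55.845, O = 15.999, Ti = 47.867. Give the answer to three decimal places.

0.999 Ti apfu

FeO (M=71.844): mol = 0.66380; Fe = 0.66380, O = 0.66380.
TiO2 (M=79.865): mol = 0.66249; Ti = 0.66249, O = 1.32498.
ΣO = 1.98878; factor = 3/ΣO = 1.50846.
Ti apfu = 0.66249 × 1.50846 = 0.999.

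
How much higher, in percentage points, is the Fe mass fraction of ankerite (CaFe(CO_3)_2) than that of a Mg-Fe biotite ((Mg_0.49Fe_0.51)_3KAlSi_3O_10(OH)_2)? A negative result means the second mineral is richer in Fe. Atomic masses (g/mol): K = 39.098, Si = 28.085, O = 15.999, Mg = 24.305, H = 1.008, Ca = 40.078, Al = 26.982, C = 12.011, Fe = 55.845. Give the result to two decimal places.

Fe in CaFe(CO_3)_2: molar mass 215.939 g/mol; 1×55.845 = 55.845 g → 25.86 wt%.
Fe in (Mg_0.49Fe_0.51)_3KAlSi_3O_10(OH)_2: molar mass 465.510 g/mol; 1.53×55.845 = 85.443 g → 18.35 wt%.
Difference = 25.86 − 18.35 = 7.51 percentage points.

7.51 percentage points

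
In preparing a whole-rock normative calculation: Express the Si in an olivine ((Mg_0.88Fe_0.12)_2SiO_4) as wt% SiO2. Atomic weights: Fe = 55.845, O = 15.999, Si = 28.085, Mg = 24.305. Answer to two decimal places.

40.53 wt%

Molar mass of (Mg_0.88Fe_0.12)_2SiO_4 = 1.76·24.305 + 0.24·55.845 + 1·28.085 + 4·15.999 = 148.261 g/mol.
Each formula unit contains 1 Si, equivalent to 1/1 = 1.0000 mol SiO2.
M(SiO2) = 1×28.085 + 2×15.999 = 60.083 g/mol.
Mass of SiO2 per formula unit = 1.0000 × 60.083 = 60.083 g.
SiO2 wt% = 60.083 / 148.261 × 100 = 40.53%.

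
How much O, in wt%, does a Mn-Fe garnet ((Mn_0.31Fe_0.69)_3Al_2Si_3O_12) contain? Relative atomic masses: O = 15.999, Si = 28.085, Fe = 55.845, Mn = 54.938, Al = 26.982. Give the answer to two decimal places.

M((Mn_0.31Fe_0.69)_3Al_2Si_3O_12) = 496.898 g/mol.
O contributes 12 × 15.999 = 191.988 g per mole.
191.988/496.898 = 0.3864 → 38.64%.

38.64 wt%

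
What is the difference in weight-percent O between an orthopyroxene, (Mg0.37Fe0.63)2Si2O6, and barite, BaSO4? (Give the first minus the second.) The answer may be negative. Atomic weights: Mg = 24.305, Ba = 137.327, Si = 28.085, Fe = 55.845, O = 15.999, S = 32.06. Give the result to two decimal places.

12.49 percentage points

M((Mg0.37Fe0.63)2Si2O6) = 240.514 g/mol, so wt% O = 95.994/240.514 × 100 = 39.91%.
M(BaSO4) = 233.383 g/mol, so wt% O = 63.996/233.383 × 100 = 27.42%.
39.91 − 27.42 = 12.49 pp.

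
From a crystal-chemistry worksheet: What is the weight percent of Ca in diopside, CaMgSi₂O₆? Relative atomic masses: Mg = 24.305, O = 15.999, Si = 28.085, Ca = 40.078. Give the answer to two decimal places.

18.51 mass %

M(CaMgSi₂O₆) = 216.547 g/mol.
Ca contributes 1 × 40.078 = 40.078 g per mole.
40.078/216.547 = 0.1851 → 18.51%.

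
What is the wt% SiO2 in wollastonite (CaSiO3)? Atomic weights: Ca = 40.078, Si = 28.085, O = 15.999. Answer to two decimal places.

51.72 wt%

M(CaSiO3) = 116.160 g/mol; M(SiO2) = 60.083 g/mol.
Moles SiO2 per formula unit = 1 Si ÷ 1 = 1.0000.
SiO2 fraction = (1.0000 × 60.083) / 116.160 = 60.083/116.160 = 0.5172.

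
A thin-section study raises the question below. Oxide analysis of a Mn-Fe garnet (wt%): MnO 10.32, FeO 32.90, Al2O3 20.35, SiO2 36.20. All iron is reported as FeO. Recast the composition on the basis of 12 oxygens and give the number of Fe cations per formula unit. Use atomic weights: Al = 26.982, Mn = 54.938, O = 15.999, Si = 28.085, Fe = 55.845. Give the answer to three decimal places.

2.283 Fe apfu

MnO (M=70.937): mol = 0.14548; Mn = 0.14548, O = 0.14548.
FeO (M=71.844): mol = 0.45794; Fe = 0.45794, O = 0.45794.
Al2O3 (M=101.961): mol = 0.19959; Al = 0.39918, O = 0.59877.
SiO2 (M=60.083): mol = 0.60250; Si = 0.60250, O = 1.20500.
ΣO = 2.40719; factor = 12/ΣO = 4.98507.
Fe apfu = 0.45794 × 4.98507 = 2.283.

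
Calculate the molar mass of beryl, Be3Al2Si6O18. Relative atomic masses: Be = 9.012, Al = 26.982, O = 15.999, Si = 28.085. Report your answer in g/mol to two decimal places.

M = 3*9.012 + 2*26.982 + 6*28.085 + 18*15.999

537.49 g/mol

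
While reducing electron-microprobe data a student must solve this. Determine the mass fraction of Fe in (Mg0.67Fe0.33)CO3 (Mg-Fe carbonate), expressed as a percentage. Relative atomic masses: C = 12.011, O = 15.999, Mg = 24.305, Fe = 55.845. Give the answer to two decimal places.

M((Mg0.67Fe0.33)CO3) = 94.721 g/mol.
Fe contributes 0.33 × 55.845 = 18.429 g per mole.
18.429/94.721 = 0.1946 → 19.46%.

19.46 wt%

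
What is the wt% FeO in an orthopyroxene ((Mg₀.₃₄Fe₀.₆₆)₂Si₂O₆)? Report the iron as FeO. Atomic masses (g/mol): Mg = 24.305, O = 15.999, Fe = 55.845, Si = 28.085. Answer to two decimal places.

39.12 wt%

Formula mass = 242.407 g/mol.
1.32 Fe → 1.3200 mol FeO per formula unit; M(FeO) = 71.844, so FeO mass = 94.834 g.
94.834/242.407 × 100 = 39.12 wt%.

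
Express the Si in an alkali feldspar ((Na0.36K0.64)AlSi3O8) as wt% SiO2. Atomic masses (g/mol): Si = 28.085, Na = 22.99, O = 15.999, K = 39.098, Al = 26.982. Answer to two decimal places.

M((Na0.36K0.64)AlSi3O8) = 272.528 g/mol; M(SiO2) = 60.083 g/mol.
Moles SiO2 per formula unit = 3 Si ÷ 1 = 3.0000.
SiO2 fraction = (3.0000 × 60.083) / 272.528 = 180.249/272.528 = 0.6614.

66.14 wt%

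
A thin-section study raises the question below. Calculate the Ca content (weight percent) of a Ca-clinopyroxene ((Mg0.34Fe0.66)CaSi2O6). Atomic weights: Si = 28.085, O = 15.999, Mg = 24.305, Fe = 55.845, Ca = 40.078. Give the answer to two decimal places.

Formula mass = 0.34×24.305 + 0.66×55.845 + 1×40.078 + 2×28.085 + 6×15.999 = 237.363 g/mol, of which 40.078 g is Ca.
So Ca makes up 40.078/237.363 = 0.1688 of the mass, i.e. 16.88%.

16.88 weight percent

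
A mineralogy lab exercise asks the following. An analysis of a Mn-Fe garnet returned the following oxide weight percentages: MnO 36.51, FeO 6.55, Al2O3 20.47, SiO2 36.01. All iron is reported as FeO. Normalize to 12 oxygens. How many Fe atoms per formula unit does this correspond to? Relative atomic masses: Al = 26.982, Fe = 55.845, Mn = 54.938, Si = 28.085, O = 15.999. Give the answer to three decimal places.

MnO (M=70.937): mol = 0.51468; Mn = 0.51468, O = 0.51468.
FeO (M=71.844): mol = 0.09117; Fe = 0.09117, O = 0.09117.
Al2O3 (M=101.961): mol = 0.20076; Al = 0.40152, O = 0.60228.
SiO2 (M=60.083): mol = 0.59934; Si = 0.59934, O = 1.19868.
ΣO = 2.40681; factor = 12/ΣO = 4.98585.
Fe apfu = 0.09117 × 4.98585 = 0.455.

0.455 Fe apfu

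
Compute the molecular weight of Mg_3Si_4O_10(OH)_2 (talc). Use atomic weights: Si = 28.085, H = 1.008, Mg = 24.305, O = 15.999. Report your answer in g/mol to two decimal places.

379.26 g/mol

M = 3(24.305) + 4(28.085) + 12(15.999) + 2(1.008)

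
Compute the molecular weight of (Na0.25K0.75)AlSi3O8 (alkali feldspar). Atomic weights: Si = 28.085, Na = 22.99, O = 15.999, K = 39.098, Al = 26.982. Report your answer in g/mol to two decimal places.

274.30 g/mol

The formula mass is the sum 0.25*22.99 + 0.75*39.098 + 1*26.982 + 3*28.085 + 8*15.999.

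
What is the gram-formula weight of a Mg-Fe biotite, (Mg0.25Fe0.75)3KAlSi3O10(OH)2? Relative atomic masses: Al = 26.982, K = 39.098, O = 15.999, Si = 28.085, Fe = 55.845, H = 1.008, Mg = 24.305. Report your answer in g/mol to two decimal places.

M = 0.75*24.305 + 2.25*55.845 + 1*39.098 + 1*26.982 + 3*28.085 + 12*15.999 + 2*1.008

488.22 g/mol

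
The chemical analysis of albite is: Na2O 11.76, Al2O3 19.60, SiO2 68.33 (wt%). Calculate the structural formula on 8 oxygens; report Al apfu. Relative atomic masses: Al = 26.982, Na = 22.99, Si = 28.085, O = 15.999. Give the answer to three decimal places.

11.76 wt% Na2O ÷ 61.979 g/mol = 0.18974 mol, giving 0.37948 Na and 0.18974 O.
19.60 wt% Al2O3 ÷ 101.961 g/mol = 0.19223 mol, giving 0.38446 Al and 0.57669 O.
68.33 wt% SiO2 ÷ 60.083 g/mol = 1.13726 mol, giving 1.13726 Si and 2.27452 O.
Oxygen sums to 3.04095; scaling by 8/3.04095 = 2.63076 puts the formula on 8 O.
Al: 0.38446 × 2.63076 = 1.011 atoms per formula unit.

1.011 Al apfu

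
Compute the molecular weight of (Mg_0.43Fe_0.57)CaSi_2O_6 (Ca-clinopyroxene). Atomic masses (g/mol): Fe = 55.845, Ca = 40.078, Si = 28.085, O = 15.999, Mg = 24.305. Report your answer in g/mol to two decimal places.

234.52 g/mol

The formula mass is the sum 0.43×24.305 + 0.57×55.845 + 1×40.078 + 2×28.085 + 6×15.999.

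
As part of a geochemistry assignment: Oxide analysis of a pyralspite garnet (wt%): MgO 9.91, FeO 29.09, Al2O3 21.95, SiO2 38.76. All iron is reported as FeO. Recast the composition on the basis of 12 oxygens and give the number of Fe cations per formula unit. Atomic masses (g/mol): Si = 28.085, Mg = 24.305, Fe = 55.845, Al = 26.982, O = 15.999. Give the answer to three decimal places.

1.878 Fe apfu

MgO (M=40.304): mol = 0.24588; Mg = 0.24588, O = 0.24588.
FeO (M=71.844): mol = 0.40491; Fe = 0.40491, O = 0.40491.
Al2O3 (M=101.961): mol = 0.21528; Al = 0.43056, O = 0.64584.
SiO2 (M=60.083): mol = 0.64511; Si = 0.64511, O = 1.29022.
ΣO = 2.58685; factor = 12/ΣO = 4.63885.
Fe apfu = 0.40491 × 4.63885 = 1.878.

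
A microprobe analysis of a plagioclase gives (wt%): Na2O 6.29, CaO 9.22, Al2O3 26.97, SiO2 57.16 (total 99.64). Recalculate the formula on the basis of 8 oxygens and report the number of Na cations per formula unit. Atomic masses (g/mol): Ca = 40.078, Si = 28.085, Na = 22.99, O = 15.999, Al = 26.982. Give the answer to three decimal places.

0.548 Na apfu

Na2O (M=61.979): mol = 0.10149; Na = 0.20298, O = 0.10149.
CaO (M=56.077): mol = 0.16442; Ca = 0.16442, O = 0.16442.
Al2O3 (M=101.961): mol = 0.26451; Al = 0.52902, O = 0.79353.
SiO2 (M=60.083): mol = 0.95135; Si = 0.95135, O = 1.90270.
ΣO = 2.96214; factor = 8/ΣO = 2.70075.
Na apfu = 0.20298 × 2.70075 = 0.548.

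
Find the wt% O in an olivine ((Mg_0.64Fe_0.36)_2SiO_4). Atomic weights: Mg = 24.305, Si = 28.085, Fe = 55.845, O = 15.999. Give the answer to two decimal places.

M((Mg_0.64Fe_0.36)_2SiO_4) = 163.400 g/mol.
O contributes 4 × 15.999 = 63.996 g per mole.
63.996/163.400 = 0.3917 → 39.17%.

39.17 wt%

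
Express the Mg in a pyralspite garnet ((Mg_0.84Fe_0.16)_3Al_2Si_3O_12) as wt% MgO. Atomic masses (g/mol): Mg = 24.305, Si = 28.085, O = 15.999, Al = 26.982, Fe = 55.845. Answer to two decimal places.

24.28 wt%

M((Mg_0.84Fe_0.16)_3Al_2Si_3O_12) = 418.261 g/mol; M(MgO) = 40.304 g/mol.
Moles MgO per formula unit = 2.52 Mg ÷ 1 = 2.5200.
MgO fraction = (2.5200 × 40.304) / 418.261 = 101.566/418.261 = 0.2428.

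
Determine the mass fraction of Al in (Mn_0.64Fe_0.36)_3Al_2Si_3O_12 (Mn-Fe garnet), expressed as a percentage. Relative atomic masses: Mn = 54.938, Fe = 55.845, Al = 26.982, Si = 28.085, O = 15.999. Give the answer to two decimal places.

10.88 weight percent

Molar mass of (Mn_0.64Fe_0.36)_3Al_2Si_3O_12: 1.92·54.938 + 1.08·55.845 + 2·26.982 + 3·28.085 + 12·15.999 = 496.001 g/mol.
Mass of Al per formula unit: 2 × 26.982 = 53.964 g.
Weight fraction Al = 53.964 / 496.001 = 0.1088.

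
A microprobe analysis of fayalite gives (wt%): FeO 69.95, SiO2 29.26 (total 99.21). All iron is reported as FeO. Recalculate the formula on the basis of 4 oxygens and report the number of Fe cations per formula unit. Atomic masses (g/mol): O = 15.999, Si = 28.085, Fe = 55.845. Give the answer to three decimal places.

FeO (M=71.844): mol = 0.97364; Fe = 0.97364, O = 0.97364.
SiO2 (M=60.083): mol = 0.48699; Si = 0.48699, O = 0.97398.
ΣO = 1.94762; factor = 4/ΣO = 2.05379.
Fe apfu = 0.97364 × 2.05379 = 2.000.

2.000 Fe apfu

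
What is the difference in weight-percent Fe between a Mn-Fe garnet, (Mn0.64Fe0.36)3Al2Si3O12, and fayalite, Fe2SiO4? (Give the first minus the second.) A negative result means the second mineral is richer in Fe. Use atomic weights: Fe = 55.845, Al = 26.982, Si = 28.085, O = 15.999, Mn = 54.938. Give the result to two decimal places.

First mineral: 60.313 g Fe in 496.001 g formula = 12.16 wt% Fe.
Second mineral: 111.690 g Fe in 203.771 g formula = 54.81 wt% Fe.
12.16% − 54.81% gives a difference of -42.65 percentage points.

-42.65 percentage points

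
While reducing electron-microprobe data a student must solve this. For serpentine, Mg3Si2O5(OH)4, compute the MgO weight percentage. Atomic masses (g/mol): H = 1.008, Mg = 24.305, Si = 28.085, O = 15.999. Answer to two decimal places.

43.63 wt%

M(Mg3Si2O5(OH)4) = 277.108 g/mol; M(MgO) = 40.304 g/mol.
Moles MgO per formula unit = 3 Mg ÷ 1 = 3.0000.
MgO fraction = (3.0000 × 40.304) / 277.108 = 120.912/277.108 = 0.4363.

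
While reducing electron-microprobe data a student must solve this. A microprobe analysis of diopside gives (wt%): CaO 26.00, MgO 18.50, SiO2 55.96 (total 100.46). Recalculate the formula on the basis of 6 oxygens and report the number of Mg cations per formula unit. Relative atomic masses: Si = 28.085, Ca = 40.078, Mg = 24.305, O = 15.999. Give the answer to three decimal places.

0.989 Mg apfu

26.00 wt% CaO ÷ 56.077 g/mol = 0.46365 mol, giving 0.46365 Ca and 0.46365 O.
18.50 wt% MgO ÷ 40.304 g/mol = 0.45901 mol, giving 0.45901 Mg and 0.45901 O.
55.96 wt% SiO2 ÷ 60.083 g/mol = 0.93138 mol, giving 0.93138 Si and 1.86276 O.
Oxygen sums to 2.78542; scaling by 6/2.78542 = 2.15407 puts the formula on 6 O.
Mg: 0.45901 × 2.15407 = 0.989 atoms per formula unit.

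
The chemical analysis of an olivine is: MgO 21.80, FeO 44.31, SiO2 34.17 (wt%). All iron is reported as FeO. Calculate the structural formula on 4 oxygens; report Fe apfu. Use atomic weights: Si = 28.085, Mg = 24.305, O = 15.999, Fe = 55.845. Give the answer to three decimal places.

1.075 Fe apfu

MgO: 21.80/40.304 = 0.54089 mol → 0.54089 mol Mg, 0.54089 mol O.
FeO: 44.31/71.844 = 0.61675 mol → 0.61675 mol Fe, 0.61675 mol O.
SiO2: 34.17/60.083 = 0.56871 mol → 0.56871 mol Si, 1.13742 mol O.
Total oxygen = 2.29506 mol. Normalization factor = 4/2.29506 = 1.74287.
Fe per 4 O = 0.61675 × 1.74287 = 1.075.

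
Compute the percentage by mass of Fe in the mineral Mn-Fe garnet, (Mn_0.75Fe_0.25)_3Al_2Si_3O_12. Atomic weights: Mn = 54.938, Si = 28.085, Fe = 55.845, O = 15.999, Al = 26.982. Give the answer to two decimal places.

8.45 mass %

Formula mass = 2.25*54.938 + 0.75*55.845 + 2*26.982 + 3*28.085 + 12*15.999 = 495.701 g/mol, of which 41.884 g is Fe.
So Fe makes up 41.884/495.701 = 0.0845 of the mass, i.e. 8.45%.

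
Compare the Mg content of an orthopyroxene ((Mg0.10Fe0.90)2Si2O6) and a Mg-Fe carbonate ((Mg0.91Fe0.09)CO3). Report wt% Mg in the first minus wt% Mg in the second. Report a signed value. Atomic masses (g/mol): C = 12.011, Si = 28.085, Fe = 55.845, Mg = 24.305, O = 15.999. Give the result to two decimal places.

-23.49 percentage points

Mg in (Mg0.10Fe0.90)2Si2O6: molar mass 257.546 g/mol; 0.20×24.305 = 4.861 g → 1.89 wt%.
Mg in (Mg0.91Fe0.09)CO3: molar mass 87.152 g/mol; 0.91×24.305 = 22.118 g → 25.38 wt%.
Difference = 1.89 − 25.38 = -23.49 percentage points.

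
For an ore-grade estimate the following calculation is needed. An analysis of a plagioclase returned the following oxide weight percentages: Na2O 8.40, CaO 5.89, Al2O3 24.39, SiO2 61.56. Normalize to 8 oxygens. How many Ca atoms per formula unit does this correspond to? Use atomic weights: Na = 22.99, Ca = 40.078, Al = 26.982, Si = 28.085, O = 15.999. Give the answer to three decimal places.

0.279 Ca apfu

Na2O (M=61.979): mol = 0.13553; Na = 0.27106, O = 0.13553.
CaO (M=56.077): mol = 0.10503; Ca = 0.10503, O = 0.10503.
Al2O3 (M=101.961): mol = 0.23921; Al = 0.47842, O = 0.71763.
SiO2 (M=60.083): mol = 1.02458; Si = 1.02458, O = 2.04916.
ΣO = 3.00735; factor = 8/ΣO = 2.66015.
Ca apfu = 0.10503 × 2.66015 = 0.279.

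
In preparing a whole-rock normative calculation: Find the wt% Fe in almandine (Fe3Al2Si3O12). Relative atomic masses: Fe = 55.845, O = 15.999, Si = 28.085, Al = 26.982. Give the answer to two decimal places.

33.66 mass %

M(Fe3Al2Si3O12) = 497.742 g/mol.
Fe contributes 3 × 55.845 = 167.535 g per mole.
167.535/497.742 = 0.3366 → 33.66%.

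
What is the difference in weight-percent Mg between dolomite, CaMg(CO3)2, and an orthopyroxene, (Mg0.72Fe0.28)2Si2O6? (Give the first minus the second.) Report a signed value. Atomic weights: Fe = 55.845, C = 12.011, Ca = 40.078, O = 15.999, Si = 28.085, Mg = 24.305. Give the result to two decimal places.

-2.84 percentage points

M(CaMg(CO3)2) = 184.399 g/mol, so wt% Mg = 24.305/184.399 × 100 = 13.18%.
M((Mg0.72Fe0.28)2Si2O6) = 218.436 g/mol, so wt% Mg = 34.999/218.436 × 100 = 16.02%.
13.18 − 16.02 = -2.84 pp.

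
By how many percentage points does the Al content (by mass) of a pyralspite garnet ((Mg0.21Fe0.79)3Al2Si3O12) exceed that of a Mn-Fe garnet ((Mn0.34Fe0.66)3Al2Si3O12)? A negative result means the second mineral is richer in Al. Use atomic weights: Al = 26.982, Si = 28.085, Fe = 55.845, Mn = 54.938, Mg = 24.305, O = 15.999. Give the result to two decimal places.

0.43 percentage points

M((Mg0.21Fe0.79)3Al2Si3O12) = 477.872 g/mol, so wt% Al = 53.964/477.872 × 100 = 11.29%.
M((Mn0.34Fe0.66)3Al2Si3O12) = 496.817 g/mol, so wt% Al = 53.964/496.817 × 100 = 10.86%.
11.29 − 10.86 = 0.43 pp.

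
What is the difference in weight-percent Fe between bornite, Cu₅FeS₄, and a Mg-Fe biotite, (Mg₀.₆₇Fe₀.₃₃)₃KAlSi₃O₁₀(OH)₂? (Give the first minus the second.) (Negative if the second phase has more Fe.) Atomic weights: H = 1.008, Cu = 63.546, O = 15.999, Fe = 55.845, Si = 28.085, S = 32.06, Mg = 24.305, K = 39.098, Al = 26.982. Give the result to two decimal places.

First mineral: 55.845 g Fe in 501.815 g formula = 11.13 wt% Fe.
Second mineral: 55.287 g Fe in 448.479 g formula = 12.33 wt% Fe.
11.13% − 12.33% gives a difference of -1.20 percentage points.

-1.20 percentage points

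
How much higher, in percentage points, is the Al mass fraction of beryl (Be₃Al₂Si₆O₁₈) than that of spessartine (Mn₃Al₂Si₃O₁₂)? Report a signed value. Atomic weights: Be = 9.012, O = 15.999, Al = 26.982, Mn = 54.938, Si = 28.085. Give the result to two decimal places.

-0.86 percentage points

M(Be₃Al₂Si₆O₁₈) = 537.492 g/mol, so wt% Al = 53.964/537.492 × 100 = 10.04%.
M(Mn₃Al₂Si₃O₁₂) = 495.021 g/mol, so wt% Al = 53.964/495.021 × 100 = 10.90%.
10.04 − 10.90 = -0.86 pp.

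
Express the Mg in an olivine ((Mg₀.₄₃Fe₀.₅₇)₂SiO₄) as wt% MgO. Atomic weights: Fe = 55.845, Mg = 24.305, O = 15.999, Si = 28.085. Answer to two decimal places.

M((Mg₀.₄₃Fe₀.₅₇)₂SiO₄) = 176.647 g/mol; M(MgO) = 40.304 g/mol.
Moles MgO per formula unit = 0.86 Mg ÷ 1 = 0.8600.
MgO fraction = (0.8600 × 40.304) / 176.647 = 34.661/176.647 = 0.1962.

19.62 wt%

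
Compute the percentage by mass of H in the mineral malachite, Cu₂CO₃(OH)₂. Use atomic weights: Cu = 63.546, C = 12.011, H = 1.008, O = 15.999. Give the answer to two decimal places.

0.91 weight percent

Formula mass = 2*63.546 + 1*12.011 + 5*15.999 + 2*1.008 = 221.114 g/mol, of which 2.016 g is H.
So H makes up 2.016/221.114 = 0.0091 of the mass, i.e. 0.91%.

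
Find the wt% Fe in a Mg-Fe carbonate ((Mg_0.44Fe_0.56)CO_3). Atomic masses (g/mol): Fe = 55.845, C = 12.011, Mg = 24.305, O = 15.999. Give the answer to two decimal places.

Formula mass = 0.44*24.305 + 0.56*55.845 + 1*12.011 + 3*15.999 = 101.975 g/mol, of which 31.273 g is Fe.
So Fe makes up 31.273/101.975 = 0.3067 of the mass, i.e. 30.67%.

30.67 mass %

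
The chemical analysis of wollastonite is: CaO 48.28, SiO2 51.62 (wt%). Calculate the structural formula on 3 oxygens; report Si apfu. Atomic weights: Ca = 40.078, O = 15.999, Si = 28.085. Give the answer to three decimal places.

48.28 wt% CaO ÷ 56.077 g/mol = 0.86096 mol, giving 0.86096 Ca and 0.86096 O.
51.62 wt% SiO2 ÷ 60.083 g/mol = 0.85914 mol, giving 0.85914 Si and 1.71828 O.
Oxygen sums to 2.57924; scaling by 3/2.57924 = 1.16313 puts the formula on 3 O.
Si: 0.85914 × 1.16313 = 0.999 atoms per formula unit.

0.999 Si apfu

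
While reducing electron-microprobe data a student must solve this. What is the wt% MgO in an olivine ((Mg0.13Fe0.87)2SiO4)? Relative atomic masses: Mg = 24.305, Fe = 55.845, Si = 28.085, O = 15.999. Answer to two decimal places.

Molar mass of (Mg0.13Fe0.87)2SiO4 = 0.26*24.305 + 1.74*55.845 + 1*28.085 + 4*15.999 = 195.571 g/mol.
Each formula unit contains 0.26 Mg, equivalent to 0.26/1 = 0.2600 mol MgO.
M(MgO) = 1×24.305 + 1×15.999 = 40.304 g/mol.
Mass of MgO per formula unit = 0.2600 × 40.304 = 10.479 g.
MgO wt% = 10.479 / 195.571 × 100 = 5.36%.

5.36 wt%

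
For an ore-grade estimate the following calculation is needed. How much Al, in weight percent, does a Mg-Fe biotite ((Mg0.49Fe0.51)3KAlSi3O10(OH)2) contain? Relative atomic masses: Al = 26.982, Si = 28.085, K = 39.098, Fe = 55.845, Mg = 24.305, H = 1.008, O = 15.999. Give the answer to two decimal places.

Formula mass = 1.47×24.305 + 1.53×55.845 + 1×39.098 + 1×26.982 + 3×28.085 + 12×15.999 + 2×1.008 = 465.510 g/mol, of which 26.982 g is Al.
So Al makes up 26.982/465.510 = 0.0580 of the mass, i.e. 5.80%.

5.80 weight percent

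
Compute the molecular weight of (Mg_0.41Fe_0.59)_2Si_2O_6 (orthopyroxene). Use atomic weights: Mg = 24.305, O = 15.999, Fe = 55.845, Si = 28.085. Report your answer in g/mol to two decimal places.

Mg: 0.82 × 24.305 = 19.9301
Fe: 1.18 × 55.845 = 65.8971
Si: 2 × 28.085 = 56.1700
O: 6 × 15.999 = 95.9940
Summing the contributions gives the formula mass.

237.99 g/mol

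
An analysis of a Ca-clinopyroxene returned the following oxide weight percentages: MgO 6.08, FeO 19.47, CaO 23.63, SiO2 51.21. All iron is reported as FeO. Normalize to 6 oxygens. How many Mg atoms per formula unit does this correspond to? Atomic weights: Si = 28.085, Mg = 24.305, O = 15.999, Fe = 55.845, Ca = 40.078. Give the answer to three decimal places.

6.08 wt% MgO ÷ 40.304 g/mol = 0.15085 mol, giving 0.15085 Mg and 0.15085 O.
19.47 wt% FeO ÷ 71.844 g/mol = 0.27100 mol, giving 0.27100 Fe and 0.27100 O.
23.63 wt% CaO ÷ 56.077 g/mol = 0.42138 mol, giving 0.42138 Ca and 0.42138 O.
51.21 wt% SiO2 ÷ 60.083 g/mol = 0.85232 mol, giving 0.85232 Si and 1.70464 O.
Oxygen sums to 2.54787; scaling by 6/2.54787 = 2.35491 puts the formula on 6 O.
Mg: 0.15085 × 2.35491 = 0.355 atoms per formula unit.

0.355 Mg apfu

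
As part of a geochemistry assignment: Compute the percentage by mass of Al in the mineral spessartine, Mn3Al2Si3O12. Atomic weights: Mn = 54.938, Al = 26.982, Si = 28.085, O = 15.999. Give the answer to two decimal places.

10.90 mass %

Formula mass = 3×54.938 + 2×26.982 + 3×28.085 + 12×15.999 = 495.021 g/mol, of which 53.964 g is Al.
So Al makes up 53.964/495.021 = 0.1090 of the mass, i.e. 10.90%.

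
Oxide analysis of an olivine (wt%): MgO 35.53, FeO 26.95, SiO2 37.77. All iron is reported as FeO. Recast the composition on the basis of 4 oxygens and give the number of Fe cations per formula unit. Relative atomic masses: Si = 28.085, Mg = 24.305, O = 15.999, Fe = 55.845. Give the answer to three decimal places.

35.53 wt% MgO ÷ 40.304 g/mol = 0.88155 mol, giving 0.88155 Mg and 0.88155 O.
26.95 wt% FeO ÷ 71.844 g/mol = 0.37512 mol, giving 0.37512 Fe and 0.37512 O.
37.77 wt% SiO2 ÷ 60.083 g/mol = 0.62863 mol, giving 0.62863 Si and 1.25726 O.
Oxygen sums to 2.51393; scaling by 4/2.51393 = 1.59113 puts the formula on 4 O.
Fe: 0.37512 × 1.59113 = 0.597 atoms per formula unit.

0.597 Fe apfu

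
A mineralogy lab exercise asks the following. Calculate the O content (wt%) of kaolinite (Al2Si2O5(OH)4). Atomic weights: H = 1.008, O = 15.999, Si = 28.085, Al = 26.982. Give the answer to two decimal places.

Formula mass = 2*26.982 + 2*28.085 + 9*15.999 + 4*1.008 = 258.157 g/mol, of which 143.991 g is O.
So O makes up 143.991/258.157 = 0.5578 of the mass, i.e. 55.78%.

55.78 wt%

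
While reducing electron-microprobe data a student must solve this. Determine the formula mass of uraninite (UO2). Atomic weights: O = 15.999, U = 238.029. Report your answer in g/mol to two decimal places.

U: 1 × 238.029 = 238.0290
O: 2 × 15.999 = 31.9980
Summing the contributions gives the formula mass.

270.03 g/mol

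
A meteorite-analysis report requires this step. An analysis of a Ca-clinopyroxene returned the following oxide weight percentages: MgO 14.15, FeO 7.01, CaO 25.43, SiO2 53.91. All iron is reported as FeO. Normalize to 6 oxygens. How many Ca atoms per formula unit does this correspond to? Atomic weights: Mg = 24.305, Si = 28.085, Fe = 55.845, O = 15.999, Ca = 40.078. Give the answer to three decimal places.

MgO (M=40.304): mol = 0.35108; Mg = 0.35108, O = 0.35108.
FeO (M=71.844): mol = 0.09757; Fe = 0.09757, O = 0.09757.
CaO (M=56.077): mol = 0.45348; Ca = 0.45348, O = 0.45348.
SiO2 (M=60.083): mol = 0.89726; Si = 0.89726, O = 1.79452.
ΣO = 2.69665; factor = 6/ΣO = 2.22498.
Ca apfu = 0.45348 × 2.22498 = 1.009.

1.009 Ca apfu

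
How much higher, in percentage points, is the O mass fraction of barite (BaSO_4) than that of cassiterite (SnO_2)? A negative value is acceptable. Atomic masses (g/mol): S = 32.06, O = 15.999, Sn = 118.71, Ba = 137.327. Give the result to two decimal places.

First mineral: 63.996 g O in 233.383 g formula = 27.42 wt% O.
Second mineral: 31.998 g O in 150.708 g formula = 21.23 wt% O.
27.42% − 21.23% gives a difference of 6.19 percentage points.

6.19 percentage points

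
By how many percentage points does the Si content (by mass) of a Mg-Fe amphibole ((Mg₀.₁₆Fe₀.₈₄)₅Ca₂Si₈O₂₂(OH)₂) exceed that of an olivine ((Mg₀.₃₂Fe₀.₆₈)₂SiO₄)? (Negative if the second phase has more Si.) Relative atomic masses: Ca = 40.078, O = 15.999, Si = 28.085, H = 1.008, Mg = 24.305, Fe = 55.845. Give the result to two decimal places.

First mineral: 224.680 g Si in 944.821 g formula = 23.78 wt% Si.
Second mineral: 28.085 g Si in 183.585 g formula = 15.30 wt% Si.
23.78% − 15.30% gives a difference of 8.48 percentage points.

8.48 percentage points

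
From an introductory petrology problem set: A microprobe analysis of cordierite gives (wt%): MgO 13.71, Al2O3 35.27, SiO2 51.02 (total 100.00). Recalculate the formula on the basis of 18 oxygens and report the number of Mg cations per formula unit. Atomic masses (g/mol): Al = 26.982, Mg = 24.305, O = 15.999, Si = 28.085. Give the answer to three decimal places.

1.990 Mg apfu

13.71 wt% MgO ÷ 40.304 g/mol = 0.34016 mol, giving 0.34016 Mg and 0.34016 O.
35.27 wt% Al2O3 ÷ 101.961 g/mol = 0.34592 mol, giving 0.69184 Al and 1.03776 O.
51.02 wt% SiO2 ÷ 60.083 g/mol = 0.84916 mol, giving 0.84916 Si and 1.69832 O.
Oxygen sums to 3.07624; scaling by 18/3.07624 = 5.85130 puts the formula on 18 O.
Mg: 0.34016 × 5.85130 = 1.990 atoms per formula unit.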